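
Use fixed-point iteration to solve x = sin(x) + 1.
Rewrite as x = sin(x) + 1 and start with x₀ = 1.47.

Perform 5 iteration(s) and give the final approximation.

Equation: x = sin(x) + 1
Fixed-point form: x = sin(x) + 1
x₀ = 1.47

x_1 = g(1.470000) = 1.994924
x_2 = g(1.994924) = 1.911398
x_3 = g(1.911398) = 1.942554
x_4 = g(1.942554) = 1.931690
x_5 = g(1.931690) = 1.935582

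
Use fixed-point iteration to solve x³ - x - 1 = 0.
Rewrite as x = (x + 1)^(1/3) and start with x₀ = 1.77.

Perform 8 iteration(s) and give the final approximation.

Equation: x³ - x - 1 = 0
Fixed-point form: x = (x + 1)^(1/3)
x₀ = 1.77

x_1 = g(1.770000) = 1.404408
x_2 = g(1.404408) = 1.339685
x_3 = g(1.339685) = 1.327555
x_4 = g(1.327555) = 1.325257
x_5 = g(1.325257) = 1.324820
x_6 = g(1.324820) = 1.324737
x_7 = g(1.324737) = 1.324722
x_8 = g(1.324722) = 1.324719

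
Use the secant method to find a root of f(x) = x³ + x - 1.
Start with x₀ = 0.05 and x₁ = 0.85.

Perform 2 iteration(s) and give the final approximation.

f(x) = x³ + x - 1
x₀ = 0.05, x₁ = 0.85

Secant formula: x_{n+1} = x_n - f(x_n)(x_n - x_{n-1})/(f(x_n) - f(x_{n-1}))

Iteration 1:
  f(0.050000) = -0.949875
  f(0.850000) = 0.464125
  x_2 = 0.850000 - 0.464125×(0.850000 - 0.050000)/(0.464125 - (-0.949875))
       = 0.587412
Iteration 2:
  f(0.850000) = 0.464125
  f(0.587412) = -0.209901
  x_3 = 0.587412 - (-0.209901)×(0.587412 - 0.850000)/(-0.209901 - 0.464125)
       = 0.669185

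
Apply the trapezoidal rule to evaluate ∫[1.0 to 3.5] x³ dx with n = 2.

f(x) = x³
a = 1.0, b = 3.5, n = 2
h = (b - a)/n = 1.250000

Trapezoidal rule: (h/2)[f(x₀) + 2f(x₁) + 2f(x₂) + ... + f(xₙ)]

x_0 = 1.0000, f(x_0) = 1.000000, coefficient = 1
x_1 = 2.2500, f(x_1) = 11.390625, coefficient = 2
x_2 = 3.5000, f(x_2) = 42.875000, coefficient = 1

I ≈ (1.250000/2) × 66.656250 = 41.660156
Exact value: 37.265625
Error: 4.394531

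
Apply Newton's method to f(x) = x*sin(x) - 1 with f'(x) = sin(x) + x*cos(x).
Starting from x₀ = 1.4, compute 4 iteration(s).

f(x) = x*sin(x) - 1
f'(x) = sin(x) + x*cos(x)
x₀ = 1.4

Newton-Raphson formula: x_{n+1} = x_n - f(x_n)/f'(x_n)

Iteration 1:
  f(1.400000) = 0.379630
  f'(1.400000) = 1.223404
  x_1 = 1.400000 - 0.379630/1.223404 = 1.089694
Iteration 2:
  f(1.089694) = -0.034002
  f'(1.089694) = 1.390749
  x_2 = 1.089694 - (-0.034002)/1.390749 = 1.114143
Iteration 3:
  f(1.114143) = -0.000020
  f'(1.114143) = 1.388811
  x_3 = 1.114143 - (-0.000020)/1.388811 = 1.114157
Iteration 4:
  f(1.114157) = 0.000000
  f'(1.114157) = 1.388809
  x_4 = 1.114157 - 0.000000/1.388809 = 1.114157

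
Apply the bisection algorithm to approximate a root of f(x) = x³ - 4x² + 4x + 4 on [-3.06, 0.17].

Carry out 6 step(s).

f(x) = x³ - 4x² + 4x + 4
Initial interval: [-3.06, 0.17]

Iteration 1:
  c_1 = (-3.060000 + 0.170000)/2 = -1.445000
  f(c_1) = f(-1.445000) = -13.149296
  f(a) × f(c) ≥ 0, new interval: [-1.445000, 0.170000]
Iteration 2:
  c_2 = (-1.445000 + 0.170000)/2 = -0.637500
  f(c_2) = f(-0.637500) = -0.434709
  f(a) × f(c) ≥ 0, new interval: [-0.637500, 0.170000]
Iteration 3:
  c_3 = (-0.637500 + 0.170000)/2 = -0.233750
  f(c_3) = f(-0.233750) = 2.833672
  f(a) × f(c) < 0, new interval: [-0.637500, -0.233750]
Iteration 4:
  c_4 = (-0.637500 + (-0.233750))/2 = -0.435625
  f(c_4) = f(-0.435625) = 1.415755
  f(a) × f(c) < 0, new interval: [-0.637500, -0.435625]
Iteration 5:
  c_5 = (-0.637500 + (-0.435625))/2 = -0.536563
  f(c_5) = f(-0.536563) = 0.547677
  f(a) × f(c) < 0, new interval: [-0.637500, -0.536563]
Iteration 6:
  c_6 = (-0.637500 + (-0.536563))/2 = -0.587031
  f(c_6) = f(-0.587031) = 0.071158
  f(a) × f(c) < 0, new interval: [-0.637500, -0.587031]

After 6 iteration(s), the approximation is c_6 = -0.587031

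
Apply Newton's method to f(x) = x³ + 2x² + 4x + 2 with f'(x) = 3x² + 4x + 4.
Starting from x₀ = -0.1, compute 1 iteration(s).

f(x) = x³ + 2x² + 4x + 2
f'(x) = 3x² + 4x + 4
x₀ = -0.1

Newton-Raphson formula: x_{n+1} = x_n - f(x_n)/f'(x_n)

Iteration 1:
  f(-0.100000) = 1.619000
  f'(-0.100000) = 3.630000
  x_1 = -0.100000 - 1.619000/3.630000 = -0.546006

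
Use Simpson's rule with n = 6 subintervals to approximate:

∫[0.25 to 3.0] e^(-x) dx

f(x) = e^(-x)
a = 0.25, b = 3.0, n = 6
h = (b - a)/n = 0.458333

Simpson's rule: (h/3)[f(x₀) + 4f(x₁) + 2f(x₂) + ... + f(xₙ)]

x_0 = 0.2500, f(x_0) = 0.778801, coefficient = 1
x_1 = 0.7083, f(x_1) = 0.492464, coefficient = 4
x_2 = 1.1667, f(x_2) = 0.311403, coefficient = 2
x_3 = 1.6250, f(x_3) = 0.196912, coefficient = 4
x_4 = 2.0833, f(x_4) = 0.124514, coefficient = 2
x_5 = 2.5417, f(x_5) = 0.078735, coefficient = 4
x_6 = 3.0000, f(x_6) = 0.049787, coefficient = 1

I ≈ (0.458333/3) × 4.772867 = 0.729188
Exact value: 0.729014
Error: 0.000174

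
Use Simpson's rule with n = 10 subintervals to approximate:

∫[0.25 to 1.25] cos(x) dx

f(x) = cos(x)
a = 0.25, b = 1.25, n = 10
h = (b - a)/n = 0.100000

Simpson's rule: (h/3)[f(x₀) + 4f(x₁) + 2f(x₂) + ... + f(xₙ)]

x_0 = 0.2500, f(x_0) = 0.968912, coefficient = 1
x_1 = 0.3500, f(x_1) = 0.939373, coefficient = 4
x_2 = 0.4500, f(x_2) = 0.900447, coefficient = 2
x_3 = 0.5500, f(x_3) = 0.852525, coefficient = 4
x_4 = 0.6500, f(x_4) = 0.796084, coefficient = 2
x_5 = 0.7500, f(x_5) = 0.731689, coefficient = 4
x_6 = 0.8500, f(x_6) = 0.659983, coefficient = 2
x_7 = 0.9500, f(x_7) = 0.581683, coefficient = 4
x_8 = 1.0500, f(x_8) = 0.497571, coefficient = 2
x_9 = 1.1500, f(x_9) = 0.408487, coefficient = 4
x_10 = 1.2500, f(x_10) = 0.315322, coefficient = 1

I ≈ (0.100000/3) × 21.047432 = 0.701581
Exact value: 0.701581
Error: 0.000000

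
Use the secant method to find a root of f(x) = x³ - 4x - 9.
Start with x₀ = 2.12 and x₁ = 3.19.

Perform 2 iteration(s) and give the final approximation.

f(x) = x³ - 4x - 9
x₀ = 2.12, x₁ = 3.19

Secant formula: x_{n+1} = x_n - f(x_n)(x_n - x_{n-1})/(f(x_n) - f(x_{n-1}))

Iteration 1:
  f(2.120000) = -7.951872
  f(3.190000) = 10.701759
  x_2 = 3.190000 - 10.701759×(3.190000 - 2.120000)/(10.701759 - (-7.951872))
       = 2.576131
Iteration 2:
  f(3.190000) = 10.701759
  f(2.576131) = -2.208154
  x_3 = 2.576131 - (-2.208154)×(2.576131 - 3.190000)/(-2.208154 - 10.701759)
       = 2.681129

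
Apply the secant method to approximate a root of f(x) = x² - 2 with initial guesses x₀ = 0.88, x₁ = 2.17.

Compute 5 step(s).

f(x) = x² - 2
x₀ = 0.88, x₁ = 2.17

Secant formula: x_{n+1} = x_n - f(x_n)(x_n - x_{n-1})/(f(x_n) - f(x_{n-1}))

Iteration 1:
  f(0.880000) = -1.225600
  f(2.170000) = 2.708900
  x_2 = 2.170000 - 2.708900×(2.170000 - 0.880000)/(2.708900 - (-1.225600))
       = 1.281836
Iteration 2:
  f(2.170000) = 2.708900
  f(1.281836) = -0.356896
  x_3 = 1.281836 - (-0.356896)×(1.281836 - 2.170000)/(-0.356896 - 2.708900)
       = 1.385229
Iteration 3:
  f(1.281836) = -0.356896
  f(1.385229) = -0.081140
  x_4 = 1.385229 - (-0.081140)×(1.385229 - 1.281836)/(-0.081140 - (-0.356896))
       = 1.415652
Iteration 4:
  f(1.385229) = -0.081140
  f(1.415652) = 0.004071
  x_5 = 1.415652 - 0.004071×(1.415652 - 1.385229)/(0.004071 - (-0.081140))
       = 1.414199
Iteration 5:
  f(1.415652) = 0.004071
  f(1.414199) = -0.000042
  x_6 = 1.414199 - (-0.000042)×(1.414199 - 1.415652)/(-0.000042 - 0.004071)
       = 1.414214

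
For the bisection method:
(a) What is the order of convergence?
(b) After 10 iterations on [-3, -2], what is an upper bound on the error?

(a) Bisection has linear (order 1) convergence; the error is halved each step.

(b) Error bound = (b-a)/2^n = (-2 - (-3))/2^{10}
    = 1/2^{10}

(a) 1 (linear); (b) error ≤ 9.77e-04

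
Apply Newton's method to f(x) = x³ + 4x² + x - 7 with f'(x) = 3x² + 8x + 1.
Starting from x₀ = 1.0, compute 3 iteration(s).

f(x) = x³ + 4x² + x - 7
f'(x) = 3x² + 8x + 1
x₀ = 1.0

Newton-Raphson formula: x_{n+1} = x_n - f(x_n)/f'(x_n)

Iteration 1:
  f(1.000000) = -1.000000
  f'(1.000000) = 12.000000
  x_1 = 1.000000 - (-1.000000)/12.000000 = 1.083333
Iteration 2:
  f(1.083333) = 0.049190
  f'(1.083333) = 13.187500
  x_2 = 1.083333 - 0.049190/13.187500 = 1.079603
Iteration 3:
  f(1.079603) = 0.000101
  f'(1.079603) = 13.133456
  x_3 = 1.079603 - 0.000101/13.133456 = 1.079596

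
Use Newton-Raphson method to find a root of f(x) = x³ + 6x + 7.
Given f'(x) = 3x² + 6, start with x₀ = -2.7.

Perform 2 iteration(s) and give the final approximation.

f(x) = x³ + 6x + 7
f'(x) = 3x² + 6
x₀ = -2.7

Newton-Raphson formula: x_{n+1} = x_n - f(x_n)/f'(x_n)

Iteration 1:
  f(-2.700000) = -28.883000
  f'(-2.700000) = 27.870000
  x_1 = -2.700000 - (-28.883000)/27.870000 = -1.663653
Iteration 2:
  f(-1.663653) = -7.586474
  f'(-1.663653) = 14.303221
  x_2 = -1.663653 - (-7.586474)/14.303221 = -1.133249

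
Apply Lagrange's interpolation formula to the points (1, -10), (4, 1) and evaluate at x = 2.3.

Lagrange interpolation formula:
P(x) = Σ yᵢ × Lᵢ(x)
where Lᵢ(x) = Π_{j≠i} (x - xⱼ)/(xᵢ - xⱼ)

L_0(2.3) = (2.3 - 4)/(1 - 4) = 0.566667
L_1(2.3) = (2.3 - 1)/(4 - 1) = 0.433333

P(2.3) = (-10)×L_0(2.3) + 1×L_1(2.3)
P(2.3) = -5.233333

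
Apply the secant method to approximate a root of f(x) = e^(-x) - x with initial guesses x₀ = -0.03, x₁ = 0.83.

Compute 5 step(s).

f(x) = e^(-x) - x
x₀ = -0.03, x₁ = 0.83

Secant formula: x_{n+1} = x_n - f(x_n)(x_n - x_{n-1})/(f(x_n) - f(x_{n-1}))

Iteration 1:
  f(-0.030000) = 1.060455
  f(0.830000) = -0.393951
  x_2 = 0.830000 - (-0.393951)×(0.830000 - (-0.030000))/(-0.393951 - 1.060455)
       = 0.597054
Iteration 2:
  f(0.830000) = -0.393951
  f(0.597054) = -0.046623
  x_3 = 0.597054 - (-0.046623)×(0.597054 - 0.830000)/(-0.046623 - (-0.393951))
       = 0.565785
Iteration 3:
  f(0.597054) = -0.046623
  f(0.565785) = 0.002130
  x_4 = 0.565785 - 0.002130×(0.565785 - 0.597054)/(0.002130 - (-0.046623))
       = 0.567151
Iteration 4:
  f(0.565785) = 0.002130
  f(0.567151) = -0.000011
  x_5 = 0.567151 - (-0.000011)×(0.567151 - 0.565785)/(-0.000011 - 0.002130)
       = 0.567143
Iteration 5:
  f(0.567151) = -0.000011
  f(0.567143) = 0.000000
  x_6 = 0.567143 - 0.000000×(0.567143 - 0.567151)/(0.000000 - (-0.000011))
       = 0.567143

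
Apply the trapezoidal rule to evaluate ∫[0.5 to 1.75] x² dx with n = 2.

f(x) = x²
a = 0.5, b = 1.75, n = 2
h = (b - a)/n = 0.625000

Trapezoidal rule: (h/2)[f(x₀) + 2f(x₁) + 2f(x₂) + ... + f(xₙ)]

x_0 = 0.5000, f(x_0) = 0.250000, coefficient = 1
x_1 = 1.1250, f(x_1) = 1.265625, coefficient = 2
x_2 = 1.7500, f(x_2) = 3.062500, coefficient = 1

I ≈ (0.625000/2) × 5.843750 = 1.826172
Exact value: 1.744792
Error: 0.081380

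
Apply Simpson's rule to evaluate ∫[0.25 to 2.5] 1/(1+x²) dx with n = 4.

f(x) = 1/(1+x²)
a = 0.25, b = 2.5, n = 4
h = (b - a)/n = 0.562500

Simpson's rule: (h/3)[f(x₀) + 4f(x₁) + 2f(x₂) + ... + f(xₙ)]

x_0 = 0.2500, f(x_0) = 0.941176, coefficient = 1
x_1 = 0.8125, f(x_1) = 0.602353, coefficient = 4
x_2 = 1.3750, f(x_2) = 0.345946, coefficient = 2
x_3 = 1.9375, f(x_3) = 0.210353, coefficient = 4
x_4 = 2.5000, f(x_4) = 0.137931, coefficient = 1

I ≈ (0.562500/3) × 5.021824 = 0.941592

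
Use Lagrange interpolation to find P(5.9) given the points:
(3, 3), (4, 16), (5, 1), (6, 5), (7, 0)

Lagrange interpolation formula:
P(x) = Σ yᵢ × Lᵢ(x)
where Lᵢ(x) = Π_{j≠i} (x - xⱼ)/(xᵢ - xⱼ)

L_0(5.9) = (5.9 - 4)/(3 - 4) × (5.9 - 5)/(3 - 5) × (5.9 - 6)/(3 - 6) × (5.9 - 7)/(3 - 7) = 0.007837
L_1(5.9) = (5.9 - 3)/(4 - 3) × (5.9 - 5)/(4 - 5) × (5.9 - 6)/(4 - 6) × (5.9 - 7)/(4 - 7) = -0.047850
L_2(5.9) = (5.9 - 3)/(5 - 3) × (5.9 - 4)/(5 - 4) × (5.9 - 6)/(5 - 6) × (5.9 - 7)/(5 - 7) = 0.151525
L_3(5.9) = (5.9 - 3)/(6 - 3) × (5.9 - 4)/(6 - 4) × (5.9 - 5)/(6 - 5) × (5.9 - 7)/(6 - 7) = 0.909150
L_4(5.9) = (5.9 - 3)/(7 - 3) × (5.9 - 4)/(7 - 4) × (5.9 - 5)/(7 - 5) × (5.9 - 6)/(7 - 6) = -0.020662

P(5.9) = 3×L_0(5.9) + 16×L_1(5.9) + 1×L_2(5.9) + 5×L_3(5.9) + 0×L_4(5.9)
P(5.9) = 3.955188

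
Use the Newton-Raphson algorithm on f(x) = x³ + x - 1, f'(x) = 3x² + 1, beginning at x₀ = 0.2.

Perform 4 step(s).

f(x) = x³ + x - 1
f'(x) = 3x² + 1
x₀ = 0.2

Newton-Raphson formula: x_{n+1} = x_n - f(x_n)/f'(x_n)

Iteration 1:
  f(0.200000) = -0.792000
  f'(0.200000) = 1.120000
  x_1 = 0.200000 - (-0.792000)/1.120000 = 0.907143
Iteration 2:
  f(0.907143) = 0.653638
  f'(0.907143) = 3.468724
  x_2 = 0.907143 - 0.653638/3.468724 = 0.718705
Iteration 3:
  f(0.718705) = 0.089943
  f'(0.718705) = 2.549612
  x_3 = 0.718705 - 0.089943/2.549612 = 0.683428
Iteration 4:
  f(0.683428) = 0.002639
  f'(0.683428) = 2.401222
  x_4 = 0.683428 - 0.002639/2.401222 = 0.682329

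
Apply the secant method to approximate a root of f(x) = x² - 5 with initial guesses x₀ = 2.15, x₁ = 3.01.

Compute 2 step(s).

f(x) = x² - 5
x₀ = 2.15, x₁ = 3.01

Secant formula: x_{n+1} = x_n - f(x_n)(x_n - x_{n-1})/(f(x_n) - f(x_{n-1}))

Iteration 1:
  f(2.150000) = -0.377500
  f(3.010000) = 4.060100
  x_2 = 3.010000 - 4.060100×(3.010000 - 2.150000)/(4.060100 - (-0.377500))
       = 2.223159
Iteration 2:
  f(3.010000) = 4.060100
  f(2.223159) = -0.057564
  x_3 = 2.223159 - (-0.057564)×(2.223159 - 3.010000)/(-0.057564 - 4.060100)
       = 2.234159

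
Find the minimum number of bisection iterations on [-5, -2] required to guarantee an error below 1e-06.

We need (b-a)/2^n ≤ 1e-06
(-2 - (-5))/2^n ≤ 1e-06
3/2^n ≤ 1e-06
2^n ≥ 3000000
n ≥ log₂(3000000) = 21.52
n ≥ 22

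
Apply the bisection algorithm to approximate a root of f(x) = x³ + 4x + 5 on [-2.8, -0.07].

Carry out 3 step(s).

f(x) = x³ + 4x + 5
Initial interval: [-2.8, -0.07]

Iteration 1:
  c_1 = (-2.800000 + (-0.070000))/2 = -1.435000
  f(c_1) = f(-1.435000) = -3.694988
  f(a) × f(c) ≥ 0, new interval: [-1.435000, -0.070000]
Iteration 2:
  c_2 = (-1.435000 + (-0.070000))/2 = -0.752500
  f(c_2) = f(-0.752500) = 1.563892
  f(a) × f(c) < 0, new interval: [-1.435000, -0.752500]
Iteration 3:
  c_3 = (-1.435000 + (-0.752500))/2 = -1.093750
  f(c_3) = f(-1.093750) = -0.683441
  f(a) × f(c) ≥ 0, new interval: [-1.093750, -0.752500]

After 3 iteration(s), the approximation is c_3 = -1.093750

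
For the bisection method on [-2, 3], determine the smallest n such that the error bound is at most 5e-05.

We need (b-a)/2^n ≤ 5e-05
(3 - (-2))/2^n ≤ 5e-05
5/2^n ≤ 5e-05
2^n ≥ 100000
n ≥ log₂(100000) = 16.61
n ≥ 17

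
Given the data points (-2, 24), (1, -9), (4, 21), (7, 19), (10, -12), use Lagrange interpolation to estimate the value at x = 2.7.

Lagrange interpolation formula:
P(x) = Σ yᵢ × Lᵢ(x)
where Lᵢ(x) = Π_{j≠i} (x - xⱼ)/(xᵢ - xⱼ)

L_0(2.7) = (2.7 - 1)/(-2 - 1) × (2.7 - 4)/(-2 - 4) × (2.7 - 7)/(-2 - 7) × (2.7 - 10)/(-2 - 10) = -0.035685
L_1(2.7) = (2.7 - (-2))/(1 - (-2)) × (2.7 - 4)/(1 - 4) × (2.7 - 7)/(1 - 7) × (2.7 - 10)/(1 - 10) = 0.394636
L_2(2.7) = (2.7 - (-2))/(4 - (-2)) × (2.7 - 1)/(4 - 1) × (2.7 - 7)/(4 - 7) × (2.7 - 10)/(4 - 10) = 0.774093
L_3(2.7) = (2.7 - (-2))/(7 - (-2)) × (2.7 - 1)/(7 - 1) × (2.7 - 4)/(7 - 4) × (2.7 - 10)/(7 - 10) = -0.156019
L_4(2.7) = (2.7 - (-2))/(10 - (-2)) × (2.7 - 1)/(10 - 1) × (2.7 - 4)/(10 - 4) × (2.7 - 7)/(10 - 7) = 0.022975

P(2.7) = 24×L_0(2.7) + (-9)×L_1(2.7) + 21×L_2(2.7) + 19×L_3(2.7) + (-12)×L_4(2.7)
P(2.7) = 8.607727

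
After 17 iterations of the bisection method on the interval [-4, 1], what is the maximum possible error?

Bisection error bound: |error| ≤ (b-a)/2^n
|error| ≤ (1 - (-4))/2^17 = 5/2^17
|error| ≤ 0.0000381470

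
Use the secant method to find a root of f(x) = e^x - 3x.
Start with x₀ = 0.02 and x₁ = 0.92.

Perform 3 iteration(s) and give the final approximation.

f(x) = e^x - 3x
x₀ = 0.02, x₁ = 0.92

Secant formula: x_{n+1} = x_n - f(x_n)(x_n - x_{n-1})/(f(x_n) - f(x_{n-1}))

Iteration 1:
  f(0.020000) = 0.960201
  f(0.920000) = -0.250710
  x_2 = 0.920000 - (-0.250710)×(0.920000 - 0.020000)/(-0.250710 - 0.960201)
       = 0.733662
Iteration 2:
  f(0.920000) = -0.250710
  f(0.733662) = -0.118293
  x_3 = 0.733662 - (-0.118293)×(0.733662 - 0.920000)/(-0.118293 - (-0.250710))
       = 0.567200
Iteration 3:
  f(0.733662) = -0.118293
  f(0.567200) = 0.061723
  x_4 = 0.567200 - 0.061723×(0.567200 - 0.733662)/(0.061723 - (-0.118293))
       = 0.624276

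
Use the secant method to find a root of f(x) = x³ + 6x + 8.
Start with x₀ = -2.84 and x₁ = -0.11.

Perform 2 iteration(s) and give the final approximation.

f(x) = x³ + 6x + 8
x₀ = -2.84, x₁ = -0.11

Secant formula: x_{n+1} = x_n - f(x_n)(x_n - x_{n-1})/(f(x_n) - f(x_{n-1}))

Iteration 1:
  f(-2.840000) = -31.946304
  f(-0.110000) = 7.338669
  x_2 = -0.110000 - 7.338669×(-0.110000 - (-2.840000))/(7.338669 - (-31.946304))
       = -0.619980
Iteration 2:
  f(-0.110000) = 7.338669
  f(-0.619980) = 4.041812
  x_3 = -0.619980 - 4.041812×(-0.619980 - (-0.110000))/(4.041812 - 7.338669)
       = -1.245196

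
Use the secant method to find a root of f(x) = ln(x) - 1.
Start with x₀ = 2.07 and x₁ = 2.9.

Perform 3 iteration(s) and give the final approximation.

f(x) = ln(x) - 1
x₀ = 2.07, x₁ = 2.9

Secant formula: x_{n+1} = x_n - f(x_n)(x_n - x_{n-1})/(f(x_n) - f(x_{n-1}))

Iteration 1:
  f(2.070000) = -0.272451
  f(2.900000) = 0.064711
  x_2 = 2.900000 - 0.064711×(2.900000 - 2.070000)/(0.064711 - (-0.272451))
       = 2.740700
Iteration 2:
  f(2.900000) = 0.064711
  f(2.740700) = 0.008213
  x_3 = 2.740700 - 0.008213×(2.740700 - 2.900000)/(0.008213 - 0.064711)
       = 2.717542
Iteration 3:
  f(2.740700) = 0.008213
  f(2.717542) = -0.000272
  x_4 = 2.717542 - (-0.000272)×(2.717542 - 2.740700)/(-0.000272 - 0.008213)
       = 2.718285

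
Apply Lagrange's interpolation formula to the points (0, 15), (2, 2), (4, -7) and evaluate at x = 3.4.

Lagrange interpolation formula:
P(x) = Σ yᵢ × Lᵢ(x)
where Lᵢ(x) = Π_{j≠i} (x - xⱼ)/(xᵢ - xⱼ)

L_0(3.4) = (3.4 - 2)/(0 - 2) × (3.4 - 4)/(0 - 4) = -0.105000
L_1(3.4) = (3.4 - 0)/(2 - 0) × (3.4 - 4)/(2 - 4) = 0.510000
L_2(3.4) = (3.4 - 0)/(4 - 0) × (3.4 - 2)/(4 - 2) = 0.595000

P(3.4) = 15×L_0(3.4) + 2×L_1(3.4) + (-7)×L_2(3.4)
P(3.4) = -4.720000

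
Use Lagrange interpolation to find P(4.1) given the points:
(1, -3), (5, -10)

Lagrange interpolation formula:
P(x) = Σ yᵢ × Lᵢ(x)
where Lᵢ(x) = Π_{j≠i} (x - xⱼ)/(xᵢ - xⱼ)

L_0(4.1) = (4.1 - 5)/(1 - 5) = 0.225000
L_1(4.1) = (4.1 - 1)/(5 - 1) = 0.775000

P(4.1) = (-3)×L_0(4.1) + (-10)×L_1(4.1)
P(4.1) = -8.425000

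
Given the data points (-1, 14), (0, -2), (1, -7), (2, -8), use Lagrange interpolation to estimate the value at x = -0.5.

Lagrange interpolation formula:
P(x) = Σ yᵢ × Lᵢ(x)
where Lᵢ(x) = Π_{j≠i} (x - xⱼ)/(xᵢ - xⱼ)

L_0(-0.5) = (-0.5 - 0)/(-1 - 0) × (-0.5 - 1)/(-1 - 1) × (-0.5 - 2)/(-1 - 2) = 0.312500
L_1(-0.5) = (-0.5 - (-1))/(0 - (-1)) × (-0.5 - 1)/(0 - 1) × (-0.5 - 2)/(0 - 2) = 0.937500
L_2(-0.5) = (-0.5 - (-1))/(1 - (-1)) × (-0.5 - 0)/(1 - 0) × (-0.5 - 2)/(1 - 2) = -0.312500
L_3(-0.5) = (-0.5 - (-1))/(2 - (-1)) × (-0.5 - 0)/(2 - 0) × (-0.5 - 1)/(2 - 1) = 0.062500

P(-0.5) = 14×L_0(-0.5) + (-2)×L_1(-0.5) + (-7)×L_2(-0.5) + (-8)×L_3(-0.5)
P(-0.5) = 4.187500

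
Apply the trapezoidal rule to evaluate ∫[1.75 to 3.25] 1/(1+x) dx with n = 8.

f(x) = 1/(1+x)
a = 1.75, b = 3.25, n = 8
h = (b - a)/n = 0.187500

Trapezoidal rule: (h/2)[f(x₀) + 2f(x₁) + 2f(x₂) + ... + f(xₙ)]

x_0 = 1.7500, f(x_0) = 0.363636, coefficient = 1
x_1 = 1.9375, f(x_1) = 0.340426, coefficient = 2
x_2 = 2.1250, f(x_2) = 0.320000, coefficient = 2
x_3 = 2.3125, f(x_3) = 0.301887, coefficient = 2
x_4 = 2.5000, f(x_4) = 0.285714, coefficient = 2
x_5 = 2.6875, f(x_5) = 0.271186, coefficient = 2
x_6 = 2.8750, f(x_6) = 0.258065, coefficient = 2
x_7 = 3.0625, f(x_7) = 0.246154, coefficient = 2
x_8 = 3.2500, f(x_8) = 0.235294, coefficient = 1

I ≈ (0.187500/2) × 4.645793 = 0.435543
Exact value: 0.435318
Error: 0.000225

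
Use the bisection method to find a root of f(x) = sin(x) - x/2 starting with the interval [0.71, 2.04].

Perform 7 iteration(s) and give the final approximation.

f(x) = sin(x) - x/2
Initial interval: [0.71, 2.04]

Iteration 1:
  c_1 = (0.710000 + 2.040000)/2 = 1.375000
  f(c_1) = f(1.375000) = 0.293393
  f(a) × f(c) ≥ 0, new interval: [1.375000, 2.040000]
Iteration 2:
  c_2 = (1.375000 + 2.040000)/2 = 1.707500
  f(c_2) = f(1.707500) = 0.136921
  f(a) × f(c) ≥ 0, new interval: [1.707500, 2.040000]
Iteration 3:
  c_3 = (1.707500 + 2.040000)/2 = 1.873750
  f(c_3) = f(1.873750) = 0.017584
  f(a) × f(c) ≥ 0, new interval: [1.873750, 2.040000]
Iteration 4:
  c_4 = (1.873750 + 2.040000)/2 = 1.956875
  f(c_4) = f(1.956875) = -0.052045
  f(a) × f(c) < 0, new interval: [1.873750, 1.956875]
Iteration 5:
  c_5 = (1.873750 + 1.956875)/2 = 1.915313
  f(c_5) = f(1.915313) = -0.016417
  f(a) × f(c) < 0, new interval: [1.873750, 1.915313]
Iteration 6:
  c_6 = (1.873750 + 1.915313)/2 = 1.894531
  f(c_6) = f(1.894531) = 0.000788
  f(a) × f(c) ≥ 0, new interval: [1.894531, 1.915313]
Iteration 7:
  c_7 = (1.894531 + 1.915313)/2 = 1.904922
  f(c_7) = f(1.904922) = -0.007763
  f(a) × f(c) < 0, new interval: [1.894531, 1.904922]

After 7 iteration(s), the approximation is c_7 = 1.904922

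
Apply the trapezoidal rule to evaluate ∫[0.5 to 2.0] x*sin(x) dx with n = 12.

f(x) = x*sin(x)
a = 0.5, b = 2.0, n = 12
h = (b - a)/n = 0.125000

Trapezoidal rule: (h/2)[f(x₀) + 2f(x₁) + 2f(x₂) + ... + f(xₙ)]

x_0 = 0.5000, f(x_0) = 0.239713, coefficient = 1
x_1 = 0.6250, f(x_1) = 0.365686, coefficient = 2
x_2 = 0.7500, f(x_2) = 0.511229, coefficient = 2
x_3 = 0.8750, f(x_3) = 0.671601, coefficient = 2
x_4 = 1.0000, f(x_4) = 0.841471, coefficient = 2
x_5 = 1.1250, f(x_5) = 1.015051, coefficient = 2
x_6 = 1.2500, f(x_6) = 1.186231, coefficient = 2
x_7 = 1.3750, f(x_7) = 1.348728, coefficient = 2
x_8 = 1.5000, f(x_8) = 1.496242, coefficient = 2
x_9 = 1.6250, f(x_9) = 1.622613, coefficient = 2
x_10 = 1.7500, f(x_10) = 1.721975, coefficient = 2
x_11 = 1.8750, f(x_11) = 1.788911, coefficient = 2
x_12 = 2.0000, f(x_12) = 1.818595, coefficient = 1

I ≈ (0.125000/2) × 27.197784 = 1.699862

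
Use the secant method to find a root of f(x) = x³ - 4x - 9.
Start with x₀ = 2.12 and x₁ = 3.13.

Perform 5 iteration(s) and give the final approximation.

f(x) = x³ - 4x - 9
x₀ = 2.12, x₁ = 3.13

Secant formula: x_{n+1} = x_n - f(x_n)(x_n - x_{n-1})/(f(x_n) - f(x_{n-1}))

Iteration 1:
  f(2.120000) = -7.951872
  f(3.130000) = 9.144297
  x_2 = 3.130000 - 9.144297×(3.130000 - 2.120000)/(9.144297 - (-7.951872))
       = 2.589777
Iteration 2:
  f(3.130000) = 9.144297
  f(2.589777) = -1.989613
  x_3 = 2.589777 - (-1.989613)×(2.589777 - 3.130000)/(-1.989613 - 9.144297)
       = 2.686314
Iteration 3:
  f(2.589777) = -1.989613
  f(2.686314) = -0.360050
  x_4 = 2.686314 - (-0.360050)×(2.686314 - 2.589777)/(-0.360050 - (-1.989613))
       = 2.707644
Iteration 4:
  f(2.686314) = -0.360050
  f(2.707644) = 0.020072
  x_5 = 2.707644 - 0.020072×(2.707644 - 2.686314)/(0.020072 - (-0.360050))
       = 2.706518
Iteration 5:
  f(2.707644) = 0.020072
  f(2.706518) = -0.000184
  x_6 = 2.706518 - (-0.000184)×(2.706518 - 2.707644)/(-0.000184 - 0.020072)
       = 2.706528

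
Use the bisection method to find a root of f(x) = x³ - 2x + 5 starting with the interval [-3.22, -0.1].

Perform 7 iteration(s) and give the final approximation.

f(x) = x³ - 2x + 5
Initial interval: [-3.22, -0.1]

Iteration 1:
  c_1 = (-3.220000 + (-0.100000))/2 = -1.660000
  f(c_1) = f(-1.660000) = 3.745704
  f(a) × f(c) < 0, new interval: [-3.220000, -1.660000]
Iteration 2:
  c_2 = (-3.220000 + (-1.660000))/2 = -2.440000
  f(c_2) = f(-2.440000) = -4.646784
  f(a) × f(c) ≥ 0, new interval: [-2.440000, -1.660000]
Iteration 3:
  c_3 = (-2.440000 + (-1.660000))/2 = -2.050000
  f(c_3) = f(-2.050000) = 0.484875
  f(a) × f(c) < 0, new interval: [-2.440000, -2.050000]
Iteration 4:
  c_4 = (-2.440000 + (-2.050000))/2 = -2.245000
  f(c_4) = f(-2.245000) = -1.824856
  f(a) × f(c) ≥ 0, new interval: [-2.245000, -2.050000]
Iteration 5:
  c_5 = (-2.245000 + (-2.050000))/2 = -2.147500
  f(c_5) = f(-2.147500) = -0.608747
  f(a) × f(c) ≥ 0, new interval: [-2.147500, -2.050000]
Iteration 6:
  c_6 = (-2.147500 + (-2.050000))/2 = -2.098750
  f(c_6) = f(-2.098750) = -0.046972
  f(a) × f(c) ≥ 0, new interval: [-2.098750, -2.050000]
Iteration 7:
  c_7 = (-2.098750 + (-2.050000))/2 = -2.074375
  f(c_7) = f(-2.074375) = 0.222649
  f(a) × f(c) < 0, new interval: [-2.098750, -2.074375]

After 7 iteration(s), the approximation is c_7 = -2.074375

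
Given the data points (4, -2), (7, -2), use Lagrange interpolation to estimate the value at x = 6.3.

Lagrange interpolation formula:
P(x) = Σ yᵢ × Lᵢ(x)
where Lᵢ(x) = Π_{j≠i} (x - xⱼ)/(xᵢ - xⱼ)

L_0(6.3) = (6.3 - 7)/(4 - 7) = 0.233333
L_1(6.3) = (6.3 - 4)/(7 - 4) = 0.766667

P(6.3) = (-2)×L_0(6.3) + (-2)×L_1(6.3)
P(6.3) = -2.000000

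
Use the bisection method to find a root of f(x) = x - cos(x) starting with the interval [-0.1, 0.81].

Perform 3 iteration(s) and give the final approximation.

f(x) = x - cos(x)
Initial interval: [-0.1, 0.81]

Iteration 1:
  c_1 = (-0.100000 + 0.810000)/2 = 0.355000
  f(c_1) = f(0.355000) = -0.582646
  f(a) × f(c) ≥ 0, new interval: [0.355000, 0.810000]
Iteration 2:
  c_2 = (0.355000 + 0.810000)/2 = 0.582500
  f(c_2) = f(0.582500) = -0.252590
  f(a) × f(c) ≥ 0, new interval: [0.582500, 0.810000]
Iteration 3:
  c_3 = (0.582500 + 0.810000)/2 = 0.696250
  f(c_3) = f(0.696250) = -0.071003
  f(a) × f(c) ≥ 0, new interval: [0.696250, 0.810000]

After 3 iteration(s), the approximation is c_3 = 0.696250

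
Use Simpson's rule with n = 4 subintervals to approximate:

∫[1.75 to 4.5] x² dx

f(x) = x²
a = 1.75, b = 4.5, n = 4
h = (b - a)/n = 0.687500

Simpson's rule: (h/3)[f(x₀) + 4f(x₁) + 2f(x₂) + ... + f(xₙ)]

x_0 = 1.7500, f(x_0) = 3.062500, coefficient = 1
x_1 = 2.4375, f(x_1) = 5.941406, coefficient = 4
x_2 = 3.1250, f(x_2) = 9.765625, coefficient = 2
x_3 = 3.8125, f(x_3) = 14.535156, coefficient = 4
x_4 = 4.5000, f(x_4) = 20.250000, coefficient = 1

I ≈ (0.687500/3) × 124.750000 = 28.588542
Exact value: 28.588542
Error: 0.000000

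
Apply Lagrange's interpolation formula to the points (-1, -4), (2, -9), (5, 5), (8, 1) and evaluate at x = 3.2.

Lagrange interpolation formula:
P(x) = Σ yᵢ × Lᵢ(x)
where Lᵢ(x) = Π_{j≠i} (x - xⱼ)/(xᵢ - xⱼ)

L_0(3.2) = (3.2 - 2)/(-1 - 2) × (3.2 - 5)/(-1 - 5) × (3.2 - 8)/(-1 - 8) = -0.064000
L_1(3.2) = (3.2 - (-1))/(2 - (-1)) × (3.2 - 5)/(2 - 5) × (3.2 - 8)/(2 - 8) = 0.672000
L_2(3.2) = (3.2 - (-1))/(5 - (-1)) × (3.2 - 2)/(5 - 2) × (3.2 - 8)/(5 - 8) = 0.448000
L_3(3.2) = (3.2 - (-1))/(8 - (-1)) × (3.2 - 2)/(8 - 2) × (3.2 - 5)/(8 - 5) = -0.056000

P(3.2) = (-4)×L_0(3.2) + (-9)×L_1(3.2) + 5×L_2(3.2) + 1×L_3(3.2)
P(3.2) = -3.608000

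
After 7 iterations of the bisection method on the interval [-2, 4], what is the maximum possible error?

Bisection error bound: |error| ≤ (b-a)/2^n
|error| ≤ (4 - (-2))/2^7 = 6/2^7
|error| ≤ 0.0468750000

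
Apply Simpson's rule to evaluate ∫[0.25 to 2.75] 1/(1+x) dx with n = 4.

f(x) = 1/(1+x)
a = 0.25, b = 2.75, n = 4
h = (b - a)/n = 0.625000

Simpson's rule: (h/3)[f(x₀) + 4f(x₁) + 2f(x₂) + ... + f(xₙ)]

x_0 = 0.2500, f(x_0) = 0.800000, coefficient = 1
x_1 = 0.8750, f(x_1) = 0.533333, coefficient = 4
x_2 = 1.5000, f(x_2) = 0.400000, coefficient = 2
x_3 = 2.1250, f(x_3) = 0.320000, coefficient = 4
x_4 = 2.7500, f(x_4) = 0.266667, coefficient = 1

I ≈ (0.625000/3) × 5.280000 = 1.100000
Exact value: 1.098612
Error: 0.001388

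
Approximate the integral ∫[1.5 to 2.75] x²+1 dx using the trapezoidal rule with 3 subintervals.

f(x) = x²+1
a = 1.5, b = 2.75, n = 3
h = (b - a)/n = 0.416667

Trapezoidal rule: (h/2)[f(x₀) + 2f(x₁) + 2f(x₂) + ... + f(xₙ)]

x_0 = 1.5000, f(x_0) = 3.250000, coefficient = 1
x_1 = 1.9167, f(x_1) = 4.673611, coefficient = 2
x_2 = 2.3333, f(x_2) = 6.444444, coefficient = 2
x_3 = 2.7500, f(x_3) = 8.562500, coefficient = 1

I ≈ (0.416667/2) × 34.048611 = 7.093461
Exact value: 7.057292
Error: 0.036169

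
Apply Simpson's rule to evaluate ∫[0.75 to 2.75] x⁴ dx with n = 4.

f(x) = x⁴
a = 0.75, b = 2.75, n = 4
h = (b - a)/n = 0.500000

Simpson's rule: (h/3)[f(x₀) + 4f(x₁) + 2f(x₂) + ... + f(xₙ)]

x_0 = 0.7500, f(x_0) = 0.316406, coefficient = 1
x_1 = 1.2500, f(x_1) = 2.441406, coefficient = 4
x_2 = 1.7500, f(x_2) = 9.378906, coefficient = 2
x_3 = 2.2500, f(x_3) = 25.628906, coefficient = 4
x_4 = 2.7500, f(x_4) = 57.191406, coefficient = 1

I ≈ (0.500000/3) × 188.546875 = 31.424479
Exact value: 31.407813
Error: 0.016667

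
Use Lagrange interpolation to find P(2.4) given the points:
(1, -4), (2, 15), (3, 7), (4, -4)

Lagrange interpolation formula:
P(x) = Σ yᵢ × Lᵢ(x)
where Lᵢ(x) = Π_{j≠i} (x - xⱼ)/(xᵢ - xⱼ)

L_0(2.4) = (2.4 - 2)/(1 - 2) × (2.4 - 3)/(1 - 3) × (2.4 - 4)/(1 - 4) = -0.064000
L_1(2.4) = (2.4 - 1)/(2 - 1) × (2.4 - 3)/(2 - 3) × (2.4 - 4)/(2 - 4) = 0.672000
L_2(2.4) = (2.4 - 1)/(3 - 1) × (2.4 - 2)/(3 - 2) × (2.4 - 4)/(3 - 4) = 0.448000
L_3(2.4) = (2.4 - 1)/(4 - 1) × (2.4 - 2)/(4 - 2) × (2.4 - 3)/(4 - 3) = -0.056000

P(2.4) = (-4)×L_0(2.4) + 15×L_1(2.4) + 7×L_2(2.4) + (-4)×L_3(2.4)
P(2.4) = 13.696000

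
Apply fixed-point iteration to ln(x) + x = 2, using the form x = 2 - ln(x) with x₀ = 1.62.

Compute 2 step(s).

Equation: ln(x) + x = 2
Fixed-point form: x = 2 - ln(x)
x₀ = 1.62

x_1 = g(1.620000) = 1.517574
x_2 = g(1.517574) = 1.582887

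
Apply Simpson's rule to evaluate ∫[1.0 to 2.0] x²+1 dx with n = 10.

f(x) = x²+1
a = 1.0, b = 2.0, n = 10
h = (b - a)/n = 0.100000

Simpson's rule: (h/3)[f(x₀) + 4f(x₁) + 2f(x₂) + ... + f(xₙ)]

x_0 = 1.0000, f(x_0) = 2.000000, coefficient = 1
x_1 = 1.1000, f(x_1) = 2.210000, coefficient = 4
x_2 = 1.2000, f(x_2) = 2.440000, coefficient = 2
x_3 = 1.3000, f(x_3) = 2.690000, coefficient = 4
x_4 = 1.4000, f(x_4) = 2.960000, coefficient = 2
x_5 = 1.5000, f(x_5) = 3.250000, coefficient = 4
x_6 = 1.6000, f(x_6) = 3.560000, coefficient = 2
x_7 = 1.7000, f(x_7) = 3.890000, coefficient = 4
x_8 = 1.8000, f(x_8) = 4.240000, coefficient = 2
x_9 = 1.9000, f(x_9) = 4.610000, coefficient = 4
x_10 = 2.0000, f(x_10) = 5.000000, coefficient = 1

I ≈ (0.100000/3) × 100.000000 = 3.333333
Exact value: 3.333333
Error: 0.000000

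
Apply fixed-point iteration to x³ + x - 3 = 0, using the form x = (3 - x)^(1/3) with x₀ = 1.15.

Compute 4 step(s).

Equation: x³ + x - 3 = 0
Fixed-point form: x = (3 - x)^(1/3)
x₀ = 1.15

x_1 = g(1.150000) = 1.227601
x_2 = g(1.227601) = 1.210191
x_3 = g(1.210191) = 1.214140
x_4 = g(1.214140) = 1.213247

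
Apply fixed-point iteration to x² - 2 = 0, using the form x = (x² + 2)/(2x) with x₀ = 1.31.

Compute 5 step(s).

Equation: x² - 2 = 0
Fixed-point form: x = (x² + 2)/(2x)
x₀ = 1.31

x_1 = g(1.310000) = 1.418359
x_2 = g(1.418359) = 1.414220
x_3 = g(1.414220) = 1.414214
x_4 = g(1.414214) = 1.414214
x_5 = g(1.414214) = 1.414214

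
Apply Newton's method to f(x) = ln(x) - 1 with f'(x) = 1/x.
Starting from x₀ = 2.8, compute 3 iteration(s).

f(x) = ln(x) - 1
f'(x) = 1/x
x₀ = 2.8

Newton-Raphson formula: x_{n+1} = x_n - f(x_n)/f'(x_n)

Iteration 1:
  f(2.800000) = 0.029619
  f'(2.800000) = 0.357143
  x_1 = 2.800000 - 0.029619/0.357143 = 2.717066
Iteration 2:
  f(2.717066) = -0.000448
  f'(2.717066) = 0.368044
  x_2 = 2.717066 - (-0.000448)/0.368044 = 2.718282
Iteration 3:
  f(2.718282) = 0.000000
  f'(2.718282) = 0.367879
  x_3 = 2.718282 - 0.000000/0.367879 = 2.718282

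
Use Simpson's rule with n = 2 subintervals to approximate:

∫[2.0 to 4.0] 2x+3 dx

f(x) = 2x+3
a = 2.0, b = 4.0, n = 2
h = (b - a)/n = 1.000000

Simpson's rule: (h/3)[f(x₀) + 4f(x₁) + 2f(x₂) + ... + f(xₙ)]

x_0 = 2.0000, f(x_0) = 7.000000, coefficient = 1
x_1 = 3.0000, f(x_1) = 9.000000, coefficient = 4
x_2 = 4.0000, f(x_2) = 11.000000, coefficient = 1

I ≈ (1.000000/3) × 54.000000 = 18.000000
Exact value: 18.000000
Error: 0.000000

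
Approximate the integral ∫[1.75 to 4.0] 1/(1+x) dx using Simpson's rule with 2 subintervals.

f(x) = 1/(1+x)
a = 1.75, b = 4.0, n = 2
h = (b - a)/n = 1.125000

Simpson's rule: (h/3)[f(x₀) + 4f(x₁) + 2f(x₂) + ... + f(xₙ)]

x_0 = 1.7500, f(x_0) = 0.363636, coefficient = 1
x_1 = 2.8750, f(x_1) = 0.258065, coefficient = 4
x_2 = 4.0000, f(x_2) = 0.200000, coefficient = 1

I ≈ (1.125000/3) × 1.595894 = 0.598460
Exact value: 0.597837
Error: 0.000623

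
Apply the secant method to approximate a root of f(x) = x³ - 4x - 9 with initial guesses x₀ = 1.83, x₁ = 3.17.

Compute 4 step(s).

f(x) = x³ - 4x - 9
x₀ = 1.83, x₁ = 3.17

Secant formula: x_{n+1} = x_n - f(x_n)(x_n - x_{n-1})/(f(x_n) - f(x_{n-1}))

Iteration 1:
  f(1.830000) = -10.191513
  f(3.170000) = 10.175013
  x_2 = 3.170000 - 10.175013×(3.170000 - 1.830000)/(10.175013 - (-10.191513))
       = 2.500543
Iteration 2:
  f(3.170000) = 10.175013
  f(2.500543) = -3.366991
  x_3 = 2.500543 - (-3.366991)×(2.500543 - 3.170000)/(-3.366991 - 10.175013)
       = 2.666992
Iteration 3:
  f(2.500543) = -3.366991
  f(2.666992) = -0.698063
  x_4 = 2.666992 - (-0.698063)×(2.666992 - 2.500543)/(-0.698063 - (-3.366991))
       = 2.710527
Iteration 4:
  f(2.666992) = -0.698063
  f(2.710527) = 0.072019
  x_5 = 2.710527 - 0.072019×(2.710527 - 2.666992)/(0.072019 - (-0.698063))
       = 2.706456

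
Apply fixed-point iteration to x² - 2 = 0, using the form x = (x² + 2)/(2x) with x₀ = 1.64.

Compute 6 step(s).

Equation: x² - 2 = 0
Fixed-point form: x = (x² + 2)/(2x)
x₀ = 1.64

x_1 = g(1.640000) = 1.429756
x_2 = g(1.429756) = 1.414298
x_3 = g(1.414298) = 1.414214
x_4 = g(1.414214) = 1.414214
x_5 = g(1.414214) = 1.414214
x_6 = g(1.414214) = 1.414214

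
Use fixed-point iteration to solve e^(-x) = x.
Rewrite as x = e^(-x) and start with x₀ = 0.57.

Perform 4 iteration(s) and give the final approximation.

Equation: e^(-x) = x
Fixed-point form: x = e^(-x)
x₀ = 0.57

x_1 = g(0.570000) = 0.565525
x_2 = g(0.565525) = 0.568062
x_3 = g(0.568062) = 0.566623
x_4 = g(0.566623) = 0.567439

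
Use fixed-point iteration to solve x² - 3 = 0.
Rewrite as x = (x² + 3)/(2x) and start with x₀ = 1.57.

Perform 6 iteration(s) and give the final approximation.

Equation: x² - 3 = 0
Fixed-point form: x = (x² + 3)/(2x)
x₀ = 1.57

x_1 = g(1.570000) = 1.740414
x_2 = g(1.740414) = 1.732071
x_3 = g(1.732071) = 1.732051
x_4 = g(1.732051) = 1.732051
x_5 = g(1.732051) = 1.732051
x_6 = g(1.732051) = 1.732051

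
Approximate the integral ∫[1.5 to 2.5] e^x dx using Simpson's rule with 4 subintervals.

f(x) = e^x
a = 1.5, b = 2.5, n = 4
h = (b - a)/n = 0.250000

Simpson's rule: (h/3)[f(x₀) + 4f(x₁) + 2f(x₂) + ... + f(xₙ)]

x_0 = 1.5000, f(x_0) = 4.481689, coefficient = 1
x_1 = 1.7500, f(x_1) = 5.754603, coefficient = 4
x_2 = 2.0000, f(x_2) = 7.389056, coefficient = 2
x_3 = 2.2500, f(x_3) = 9.487736, coefficient = 4
x_4 = 2.5000, f(x_4) = 12.182494, coefficient = 1

I ≈ (0.250000/3) × 92.411649 = 7.700971
Exact value: 7.700805
Error: 0.000166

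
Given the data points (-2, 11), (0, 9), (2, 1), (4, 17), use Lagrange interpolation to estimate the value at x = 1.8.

Lagrange interpolation formula:
P(x) = Σ yᵢ × Lᵢ(x)
where Lᵢ(x) = Π_{j≠i} (x - xⱼ)/(xᵢ - xⱼ)

L_0(1.8) = (1.8 - 0)/(-2 - 0) × (1.8 - 2)/(-2 - 2) × (1.8 - 4)/(-2 - 4) = -0.016500
L_1(1.8) = (1.8 - (-2))/(0 - (-2)) × (1.8 - 2)/(0 - 2) × (1.8 - 4)/(0 - 4) = 0.104500
L_2(1.8) = (1.8 - (-2))/(2 - (-2)) × (1.8 - 0)/(2 - 0) × (1.8 - 4)/(2 - 4) = 0.940500
L_3(1.8) = (1.8 - (-2))/(4 - (-2)) × (1.8 - 0)/(4 - 0) × (1.8 - 2)/(4 - 2) = -0.028500

P(1.8) = 11×L_0(1.8) + 9×L_1(1.8) + 1×L_2(1.8) + 17×L_3(1.8)
P(1.8) = 1.215000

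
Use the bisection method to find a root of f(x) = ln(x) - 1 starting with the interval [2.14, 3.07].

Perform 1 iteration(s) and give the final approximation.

f(x) = ln(x) - 1
Initial interval: [2.14, 3.07]

Iteration 1:
  c_1 = (2.140000 + 3.070000)/2 = 2.605000
  f(c_1) = f(2.605000) = -0.042567
  f(a) × f(c) ≥ 0, new interval: [2.605000, 3.070000]

After 1 iteration(s), the approximation is c_1 = 2.605000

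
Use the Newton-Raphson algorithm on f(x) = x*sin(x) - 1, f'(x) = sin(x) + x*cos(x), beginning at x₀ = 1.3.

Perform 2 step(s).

f(x) = x*sin(x) - 1
f'(x) = sin(x) + x*cos(x)
x₀ = 1.3

Newton-Raphson formula: x_{n+1} = x_n - f(x_n)/f'(x_n)

Iteration 1:
  f(1.300000) = 0.252626
  f'(1.300000) = 1.311307
  x_1 = 1.300000 - 0.252626/1.311307 = 1.107348
Iteration 2:
  f(1.107348) = -0.009459
  f'(1.107348) = 1.389540
  x_2 = 1.107348 - (-0.009459)/1.389540 = 1.114155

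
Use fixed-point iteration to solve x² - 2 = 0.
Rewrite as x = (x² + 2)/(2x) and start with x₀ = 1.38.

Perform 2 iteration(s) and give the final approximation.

Equation: x² - 2 = 0
Fixed-point form: x = (x² + 2)/(2x)
x₀ = 1.38

x_1 = g(1.380000) = 1.414638
x_2 = g(1.414638) = 1.414214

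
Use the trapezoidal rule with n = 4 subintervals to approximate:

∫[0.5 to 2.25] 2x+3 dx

f(x) = 2x+3
a = 0.5, b = 2.25, n = 4
h = (b - a)/n = 0.437500

Trapezoidal rule: (h/2)[f(x₀) + 2f(x₁) + 2f(x₂) + ... + f(xₙ)]

x_0 = 0.5000, f(x_0) = 4.000000, coefficient = 1
x_1 = 0.9375, f(x_1) = 4.875000, coefficient = 2
x_2 = 1.3750, f(x_2) = 5.750000, coefficient = 2
x_3 = 1.8125, f(x_3) = 6.625000, coefficient = 2
x_4 = 2.2500, f(x_4) = 7.500000, coefficient = 1

I ≈ (0.437500/2) × 46.000000 = 10.062500
Exact value: 10.062500
Error: 0.000000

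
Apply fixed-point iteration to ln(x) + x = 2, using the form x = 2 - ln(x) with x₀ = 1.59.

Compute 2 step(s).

Equation: ln(x) + x = 2
Fixed-point form: x = 2 - ln(x)
x₀ = 1.59

x_1 = g(1.590000) = 1.536266
x_2 = g(1.536266) = 1.570645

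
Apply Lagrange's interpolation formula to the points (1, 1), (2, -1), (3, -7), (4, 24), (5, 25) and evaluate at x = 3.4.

Lagrange interpolation formula:
P(x) = Σ yᵢ × Lᵢ(x)
where Lᵢ(x) = Π_{j≠i} (x - xⱼ)/(xᵢ - xⱼ)

L_0(3.4) = (3.4 - 2)/(1 - 2) × (3.4 - 3)/(1 - 3) × (3.4 - 4)/(1 - 4) × (3.4 - 5)/(1 - 5) = 0.022400
L_1(3.4) = (3.4 - 1)/(2 - 1) × (3.4 - 3)/(2 - 3) × (3.4 - 4)/(2 - 4) × (3.4 - 5)/(2 - 5) = -0.153600
L_2(3.4) = (3.4 - 1)/(3 - 1) × (3.4 - 2)/(3 - 2) × (3.4 - 4)/(3 - 4) × (3.4 - 5)/(3 - 5) = 0.806400
L_3(3.4) = (3.4 - 1)/(4 - 1) × (3.4 - 2)/(4 - 2) × (3.4 - 3)/(4 - 3) × (3.4 - 5)/(4 - 5) = 0.358400
L_4(3.4) = (3.4 - 1)/(5 - 1) × (3.4 - 2)/(5 - 2) × (3.4 - 3)/(5 - 3) × (3.4 - 4)/(5 - 4) = -0.033600

P(3.4) = 1×L_0(3.4) + (-1)×L_1(3.4) + (-7)×L_2(3.4) + 24×L_3(3.4) + 25×L_4(3.4)
P(3.4) = 2.292800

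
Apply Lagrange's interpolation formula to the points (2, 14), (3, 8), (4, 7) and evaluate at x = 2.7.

Lagrange interpolation formula:
P(x) = Σ yᵢ × Lᵢ(x)
where Lᵢ(x) = Π_{j≠i} (x - xⱼ)/(xᵢ - xⱼ)

L_0(2.7) = (2.7 - 3)/(2 - 3) × (2.7 - 4)/(2 - 4) = 0.195000
L_1(2.7) = (2.7 - 2)/(3 - 2) × (2.7 - 4)/(3 - 4) = 0.910000
L_2(2.7) = (2.7 - 2)/(4 - 2) × (2.7 - 3)/(4 - 3) = -0.105000

P(2.7) = 14×L_0(2.7) + 8×L_1(2.7) + 7×L_2(2.7)
P(2.7) = 9.275000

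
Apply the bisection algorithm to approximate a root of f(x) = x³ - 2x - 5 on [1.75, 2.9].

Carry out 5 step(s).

f(x) = x³ - 2x - 5
Initial interval: [1.75, 2.9]

Iteration 1:
  c_1 = (1.750000 + 2.900000)/2 = 2.325000
  f(c_1) = f(2.325000) = 2.918078
  f(a) × f(c) < 0, new interval: [1.750000, 2.325000]
Iteration 2:
  c_2 = (1.750000 + 2.325000)/2 = 2.037500
  f(c_2) = f(2.037500) = -0.616510
  f(a) × f(c) ≥ 0, new interval: [2.037500, 2.325000]
Iteration 3:
  c_3 = (2.037500 + 2.325000)/2 = 2.181250
  f(c_3) = f(2.181250) = 1.015564
  f(a) × f(c) < 0, new interval: [2.037500, 2.181250]
Iteration 4:
  c_4 = (2.037500 + 2.181250)/2 = 2.109375
  f(c_4) = f(2.109375) = 0.166836
  f(a) × f(c) < 0, new interval: [2.037500, 2.109375]
Iteration 5:
  c_5 = (2.037500 + 2.109375)/2 = 2.073437
  f(c_5) = f(2.073437) = -0.232871
  f(a) × f(c) ≥ 0, new interval: [2.073437, 2.109375]

After 5 iteration(s), the approximation is c_5 = 2.073437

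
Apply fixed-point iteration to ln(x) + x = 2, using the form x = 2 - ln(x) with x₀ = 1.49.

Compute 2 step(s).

Equation: ln(x) + x = 2
Fixed-point form: x = 2 - ln(x)
x₀ = 1.49

x_1 = g(1.490000) = 1.601224
x_2 = g(1.601224) = 1.529232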